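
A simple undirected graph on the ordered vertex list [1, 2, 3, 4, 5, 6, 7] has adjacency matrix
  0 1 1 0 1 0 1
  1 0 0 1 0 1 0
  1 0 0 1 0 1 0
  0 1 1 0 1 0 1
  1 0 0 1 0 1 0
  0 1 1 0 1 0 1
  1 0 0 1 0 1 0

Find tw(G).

3

A width-3 tree decomposition is:
Bags: B1 = {1, 4, 5, 6}  B2 = {1, 2, 4, 6}  B3 = {1, 3, 4, 6}  B4 = {1, 4, 6, 7}
Tree: B1–B2, B2–B3, B3–B4
Every bag has size at most 4, so the width is 4 − 1 = 3 and tw(G) ≤ 3. For the lower bound: the 4 vertex sets {1,5}, {2,6}, {4}, {3} are disjoint, each induces a connected subgraph, and every pair is joined by at least one edge of G. Contracting each set to a single vertex therefore yields K_{4} as a minor, and since treewidth is minor-monotone, tw(G) ≥ tw(K_{4}) = 3. Therefore the treewidth is 3.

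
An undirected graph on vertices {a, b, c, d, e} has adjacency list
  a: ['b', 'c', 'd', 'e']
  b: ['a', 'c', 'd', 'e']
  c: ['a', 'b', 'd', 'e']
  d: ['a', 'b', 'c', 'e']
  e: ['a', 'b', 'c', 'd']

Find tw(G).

4

A width-4 tree decomposition is:
Bags: B1 = {a, b, c, d, e}
Tree: (single bag)
A single bag containing all 5 vertices is trivially a valid decomposition of width 4. Conversely, {a, b, c, d, e} is a clique of size 5, and the vertices of any clique must share a bag in every tree decomposition; so some bag has ≥ 5 vertices and tw(G) ≥ 4. Therefore the treewidth is 4.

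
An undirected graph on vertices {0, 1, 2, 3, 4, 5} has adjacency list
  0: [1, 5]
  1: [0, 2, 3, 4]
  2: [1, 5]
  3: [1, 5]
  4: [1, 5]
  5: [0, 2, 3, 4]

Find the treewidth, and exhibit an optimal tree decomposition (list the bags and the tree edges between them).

Treewidth 2.
One such decomposition:
Bags: B1 = {0, 1, 5}  B2 = {1, 4, 5}  B3 = {1, 2, 5}  B4 = {1, 3, 5}
Tree: B1–B2, B2–B3, B3–B4

The largest bag has 3 vertices, giving width 2; this decomposition certifies tw(G) ≤ 2. The edges 1–0–5–4–1 form a cycle, so G is not a tree and its treewidth is at least 2. The upper and lower bounds meet at 2, so that is the treewidth.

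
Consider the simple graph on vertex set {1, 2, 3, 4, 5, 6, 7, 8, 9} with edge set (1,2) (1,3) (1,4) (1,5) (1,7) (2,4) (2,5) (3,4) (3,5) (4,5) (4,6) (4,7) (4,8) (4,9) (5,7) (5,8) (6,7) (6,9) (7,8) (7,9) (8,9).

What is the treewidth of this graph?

3

A width-3 tree decomposition is:
Bags: B1 = {1, 2, 4, 5}  B2 = {1, 4, 5, 7}  B3 = {4, 5, 7, 8}  B4 = {4, 7, 8, 9}  B5 = {1, 3, 4, 5}  B6 = {4, 6, 7, 9}
Tree: B1–B2, B2–B3, B3–B4, B2–B5, B4–B6
Each bag holds 4 vertices, so the decomposition has width 3, which upper-bounds the treewidth. Conversely, {4, 7, 8, 9} is a clique of size 4, and the vertices of any clique must share a bag in every tree decomposition; so some bag has ≥ 4 vertices and tw(G) ≥ 3. The upper and lower bounds meet at 3, so that is the treewidth.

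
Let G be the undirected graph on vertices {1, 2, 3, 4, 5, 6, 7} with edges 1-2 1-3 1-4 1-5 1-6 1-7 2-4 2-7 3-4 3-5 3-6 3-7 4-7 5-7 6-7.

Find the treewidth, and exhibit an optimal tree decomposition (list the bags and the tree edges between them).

Treewidth 3.
One optimal decomposition is:
Bags: B1 = {1, 3, 5, 7}  B2 = {1, 3, 4, 7}  B3 = {1, 3, 6, 7}  B4 = {1, 2, 4, 7}
Tree: B1–B2, B2–B3, B2–B4

Every bag has size at most 4, so the width is 4 − 1 = 3 and tw(G) ≤ 3. Conversely, {1, 2, 4, 7} is a clique of size 4, and the vertices of any clique must share a bag in every tree decomposition; so some bag has ≥ 4 vertices and tw(G) ≥ 3. The upper and lower bounds meet at 3, so that is the treewidth.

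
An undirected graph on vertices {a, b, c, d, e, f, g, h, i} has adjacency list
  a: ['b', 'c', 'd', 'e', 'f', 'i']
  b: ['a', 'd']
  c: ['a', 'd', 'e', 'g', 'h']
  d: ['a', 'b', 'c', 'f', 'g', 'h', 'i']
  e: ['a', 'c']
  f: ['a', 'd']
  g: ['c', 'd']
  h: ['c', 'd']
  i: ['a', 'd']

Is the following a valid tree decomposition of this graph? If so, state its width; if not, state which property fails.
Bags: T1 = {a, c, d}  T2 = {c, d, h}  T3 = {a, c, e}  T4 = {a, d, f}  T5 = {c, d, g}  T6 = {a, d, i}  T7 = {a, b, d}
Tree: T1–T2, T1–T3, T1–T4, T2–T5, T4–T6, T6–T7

Every vertex of G appears in some bag (union = {a, b, c, d, e, f, g, h, i}); every edge is covered by a bag; and for each vertex v the set of bags containing v is connected in the bag tree. The decomposition is therefore valid. The largest bag has 3 vertices, so the width is 2.

Yes; width 2.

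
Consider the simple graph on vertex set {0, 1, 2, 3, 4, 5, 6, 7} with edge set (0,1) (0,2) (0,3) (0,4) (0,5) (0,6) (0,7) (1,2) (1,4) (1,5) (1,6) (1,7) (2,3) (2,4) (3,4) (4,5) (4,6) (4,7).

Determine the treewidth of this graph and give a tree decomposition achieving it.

Each bag holds 4 vertices, so the decomposition has width 3, which upper-bounds the treewidth. On the other hand G contains the 4-clique {0, 1, 2, 4}. A clique must lie in a single bag of any decomposition, so no decomposition can have width below 3. Therefore the treewidth is 3.

Treewidth 3.
Bags: B1 = {0, 1, 2, 4}  B2 = {0, 2, 3, 4}  B3 = {0, 1, 4, 6}  B4 = {0, 1, 4, 5}  B5 = {0, 1, 4, 7}
Tree: B1–B2, B1–B3, B3–B4, B1–B5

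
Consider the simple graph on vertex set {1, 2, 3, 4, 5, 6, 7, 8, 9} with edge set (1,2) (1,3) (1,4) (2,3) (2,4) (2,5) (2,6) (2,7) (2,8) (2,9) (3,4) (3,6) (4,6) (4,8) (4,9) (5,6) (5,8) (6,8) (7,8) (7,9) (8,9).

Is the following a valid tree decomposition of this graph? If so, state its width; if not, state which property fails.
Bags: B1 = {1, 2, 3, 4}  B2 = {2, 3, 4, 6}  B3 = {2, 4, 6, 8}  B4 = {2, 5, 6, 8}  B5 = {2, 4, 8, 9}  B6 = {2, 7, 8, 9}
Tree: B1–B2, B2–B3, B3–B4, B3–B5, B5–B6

Yes; width 3.

Checking the three conditions: (i) the bags cover all of {1, 2, 3, 4, 5, 6, 7, 8, 9}; (ii) for each edge, some bag contains both endpoints; (iii) the bags containing any fixed vertex form a subtree. All hold, so the decomposition is valid with width 4 − 1 = 3.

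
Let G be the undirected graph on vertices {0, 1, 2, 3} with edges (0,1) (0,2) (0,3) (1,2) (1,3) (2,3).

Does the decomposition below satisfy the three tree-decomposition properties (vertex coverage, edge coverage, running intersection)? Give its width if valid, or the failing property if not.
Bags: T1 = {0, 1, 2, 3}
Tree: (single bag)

Checking the three conditions: (i) the bags cover all of {0, 1, 2, 3}; (ii) for each edge, some bag contains both endpoints; (iii) the bags containing any fixed vertex form a subtree. All hold, so the decomposition is valid with width 4 − 1 = 3.

Yes; width 3.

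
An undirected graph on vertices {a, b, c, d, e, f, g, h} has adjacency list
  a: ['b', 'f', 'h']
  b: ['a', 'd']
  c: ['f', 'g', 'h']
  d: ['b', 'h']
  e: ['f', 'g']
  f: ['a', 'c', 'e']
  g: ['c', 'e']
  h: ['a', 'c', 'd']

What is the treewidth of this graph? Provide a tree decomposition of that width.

Treewidth 2.
One such decomposition:
Bags: B1 = {c, e, g}  B2 = {c, e, f}  B3 = {c, f, h}  B4 = {a, f, h}  B5 = {a, d, h}  B6 = {a, b, d}
Tree: B1–B2, B2–B3, B3–B4, B4–B5, B5–B6

The largest bag has 3 vertices, giving width 2; this decomposition certifies tw(G) ≤ 2. The edges g–e–f–c–g form a cycle, so G is not a tree and its treewidth is at least 2. Hence tw(G) = 2 exactly.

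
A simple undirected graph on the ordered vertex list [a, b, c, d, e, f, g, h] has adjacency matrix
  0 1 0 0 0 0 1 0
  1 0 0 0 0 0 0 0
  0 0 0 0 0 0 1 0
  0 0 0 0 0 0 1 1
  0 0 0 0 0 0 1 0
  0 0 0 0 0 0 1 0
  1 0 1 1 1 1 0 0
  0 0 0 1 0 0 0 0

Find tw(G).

A width-1 tree decomposition is:
Bags: B1 = {d, g}  B2 = {d, h}  B3 = {f, g}  B4 = {e, g}  B5 = {a, g}  B6 = {c, g}  B7 = {a, b}
Tree: B1–B2, B1–B3, B3–B4, B3–B5, B4–B6, B5–B7
Each bag holds 2 vertices, so the decomposition has width 1, which upper-bounds the treewidth. Any graph with an edge has treewidth ≥ 1, and G has the edge g–d. The upper and lower bounds meet at 1, so that is the treewidth.

1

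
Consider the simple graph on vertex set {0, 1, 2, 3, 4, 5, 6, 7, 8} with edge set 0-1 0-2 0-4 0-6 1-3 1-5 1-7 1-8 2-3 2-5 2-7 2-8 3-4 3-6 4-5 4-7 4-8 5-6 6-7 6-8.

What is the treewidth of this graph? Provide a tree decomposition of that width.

The largest bag has 5 vertices, giving width 4; this decomposition certifies tw(G) ≤ 4. For the lower bound: the 5 vertex sets {2,3}, {0,6}, {1,8}, {4}, {5} are disjoint, each induces a connected subgraph, and every pair is joined by at least one edge of G. Contracting each set to a single vertex therefore yields K_{5} as a minor, and since treewidth is minor-monotone, tw(G) ≥ tw(K_{5}) = 4. The upper and lower bounds meet at 4, so that is the treewidth.

Treewidth 4.
Bags: B1 = {1, 2, 3, 4, 6}  B2 = {0, 1, 2, 4, 6}  B3 = {1, 2, 4, 6, 8}  B4 = {1, 2, 4, 5, 6}  B5 = {1, 2, 4, 6, 7}
Tree: B1–B2, B2–B3, B3–B4, B4–B5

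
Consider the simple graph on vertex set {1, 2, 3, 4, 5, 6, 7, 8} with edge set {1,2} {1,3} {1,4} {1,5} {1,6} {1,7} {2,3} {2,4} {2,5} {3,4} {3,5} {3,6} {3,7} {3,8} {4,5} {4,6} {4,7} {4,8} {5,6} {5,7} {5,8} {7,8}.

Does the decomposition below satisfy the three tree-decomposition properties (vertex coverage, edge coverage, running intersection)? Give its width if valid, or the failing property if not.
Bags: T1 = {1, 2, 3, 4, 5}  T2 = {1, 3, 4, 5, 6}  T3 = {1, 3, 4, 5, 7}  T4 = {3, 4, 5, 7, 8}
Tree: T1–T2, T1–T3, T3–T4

Yes; width 4.

Every vertex of G appears in some bag (union = {1, 2, 3, 4, 5, 6, 7, 8}); every edge is covered by a bag; and for each vertex v the set of bags containing v is connected in the bag tree. The decomposition is therefore valid. The largest bag has 5 vertices, so the width is 4.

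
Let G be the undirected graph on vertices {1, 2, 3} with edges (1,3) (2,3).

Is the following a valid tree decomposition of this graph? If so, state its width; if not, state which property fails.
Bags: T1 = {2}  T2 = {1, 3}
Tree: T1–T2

No — edge (3,2) lies in no bag.

A tree decomposition must satisfy three properties: every vertex lies in some bag; for every edge, both endpoints lie together in some bag; and for every vertex, the bags containing it form a connected subtree. Here edge (3,2) lies in no bag, so the decomposition is invalid.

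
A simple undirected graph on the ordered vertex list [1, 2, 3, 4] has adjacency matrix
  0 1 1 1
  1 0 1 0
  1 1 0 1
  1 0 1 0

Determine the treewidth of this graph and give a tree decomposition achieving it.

Treewidth 2.
One optimal decomposition is:
Bags: B1 = {1, 2, 3}  B2 = {1, 3, 4}
Tree: B1–B2

Every bag has size at most 3, so the width is 3 − 1 = 2 and tw(G) ≤ 2. On the other hand G contains the 3-clique {1, 2, 3}. A clique must lie in a single bag of any decomposition, so no decomposition can have width below 2. Combining the bounds, tw(G) = 2.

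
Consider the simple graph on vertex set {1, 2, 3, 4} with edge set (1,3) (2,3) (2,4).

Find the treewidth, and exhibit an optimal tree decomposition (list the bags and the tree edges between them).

Treewidth 1.
One such decomposition:
Bags: B1 = {1, 3}  B2 = {2, 3}  B3 = {2, 4}
Tree: B1–B2, B2–B3

Every bag has size at most 2, so the width is 2 − 1 = 1 and tw(G) ≤ 1. Any graph with an edge has treewidth ≥ 1, and G has the edge 1–3. Hence tw(G) = 1 exactly.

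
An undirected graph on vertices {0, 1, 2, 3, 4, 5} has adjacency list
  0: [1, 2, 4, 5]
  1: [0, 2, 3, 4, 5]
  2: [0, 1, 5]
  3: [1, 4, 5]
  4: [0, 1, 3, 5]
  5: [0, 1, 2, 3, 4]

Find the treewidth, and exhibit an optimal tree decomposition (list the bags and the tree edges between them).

Each bag holds 4 vertices, so the decomposition has width 3, which upper-bounds the treewidth. For the lower bound, the 4 vertices {0, 1, 2, 5} are pairwise adjacent, and any tree decomposition puts a clique entirely inside one bag — forcing width ≥ 3. Hence tw(G) = 3 exactly.

Treewidth 3.
Bags: B1 = {1, 3, 4, 5}  B2 = {0, 1, 4, 5}  B3 = {0, 1, 2, 5}
Tree: B1–B2, B2–B3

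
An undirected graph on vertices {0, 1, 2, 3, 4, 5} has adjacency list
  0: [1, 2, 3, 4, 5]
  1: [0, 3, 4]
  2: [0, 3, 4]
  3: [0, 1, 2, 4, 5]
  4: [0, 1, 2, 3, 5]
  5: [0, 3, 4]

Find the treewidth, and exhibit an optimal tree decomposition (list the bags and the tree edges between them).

Treewidth 3.
One optimal decomposition is:
Bags: B1 = {0, 2, 3, 4}  B2 = {0, 3, 4, 5}  B3 = {0, 1, 3, 4}
Tree: B1–B2, B1–B3

The largest bag has 4 vertices, giving width 3; this decomposition certifies tw(G) ≤ 3. Conversely, {0, 1, 3, 4} is a clique of size 4, and the vertices of any clique must share a bag in every tree decomposition; so some bag has ≥ 4 vertices and tw(G) ≥ 3. Combining the bounds, tw(G) = 3.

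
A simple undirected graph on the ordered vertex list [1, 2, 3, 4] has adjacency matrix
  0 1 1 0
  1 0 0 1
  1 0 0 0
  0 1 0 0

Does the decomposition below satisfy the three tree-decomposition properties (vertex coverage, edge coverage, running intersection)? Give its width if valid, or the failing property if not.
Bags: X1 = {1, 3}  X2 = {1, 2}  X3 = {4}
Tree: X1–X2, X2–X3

A tree decomposition must satisfy three properties: every vertex lies in some bag; for every edge, both endpoints lie together in some bag; and for every vertex, the bags containing it form a connected subtree. Here edge (2,4) lies in no bag, so the decomposition is invalid.

No — edge (2,4) lies in no bag.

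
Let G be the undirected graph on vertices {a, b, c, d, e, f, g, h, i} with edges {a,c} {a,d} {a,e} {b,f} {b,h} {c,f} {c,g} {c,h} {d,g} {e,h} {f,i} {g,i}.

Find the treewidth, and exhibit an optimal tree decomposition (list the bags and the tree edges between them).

Treewidth 3.
One such decomposition:
Bags: B1 = {b, f, g, i}  B2 = {b, c, f, g}  B3 = {b, c, g, h}  B4 = {c, d, g, h}  B5 = {a, c, d, h}  B6 = {a, d, e, h}
Tree: B1–B2, B2–B3, B3–B4, B4–B5, B5–B6

The largest bag has 4 vertices, giving width 3; this decomposition certifies tw(G) ≤ 3. For the lower bound: the 4 vertex sets {b,f,i}, {g}, {c}, {a,d,e,h} are disjoint, each induces a connected subgraph, and every pair is joined by at least one edge of G. Contracting each set to a single vertex therefore yields K_{4} as a minor, and since treewidth is minor-monotone, tw(G) ≥ tw(K_{4}) = 3. Therefore the treewidth is 3.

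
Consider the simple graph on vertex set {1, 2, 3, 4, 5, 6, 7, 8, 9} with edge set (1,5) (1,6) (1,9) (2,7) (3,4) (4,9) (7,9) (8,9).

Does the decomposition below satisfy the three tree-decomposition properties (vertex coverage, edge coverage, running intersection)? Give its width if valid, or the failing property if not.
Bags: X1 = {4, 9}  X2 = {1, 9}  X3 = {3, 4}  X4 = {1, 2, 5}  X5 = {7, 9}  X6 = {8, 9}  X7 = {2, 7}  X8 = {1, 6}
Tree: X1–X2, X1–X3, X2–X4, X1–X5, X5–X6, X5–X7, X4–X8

A tree decomposition must satisfy three properties: every vertex lies in some bag; for every edge, both endpoints lie together in some bag; and for every vertex, the bags containing it form a connected subtree. Here bags containing vertex 2 are not connected in the tree, so the decomposition is invalid.

No — bags containing vertex 2 are not connected in the tree.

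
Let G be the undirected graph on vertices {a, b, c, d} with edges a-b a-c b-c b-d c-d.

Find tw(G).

2

A width-2 tree decomposition is:
Bags: B1 = {b, c, d}  B2 = {a, b, c}
Tree: B1–B2
The largest bag has 3 vertices, giving width 2; this decomposition certifies tw(G) ≤ 2. On the other hand G contains the 3-clique {b, c, d}. A clique must lie in a single bag of any decomposition, so no decomposition can have width below 2. Hence tw(G) = 2 exactly.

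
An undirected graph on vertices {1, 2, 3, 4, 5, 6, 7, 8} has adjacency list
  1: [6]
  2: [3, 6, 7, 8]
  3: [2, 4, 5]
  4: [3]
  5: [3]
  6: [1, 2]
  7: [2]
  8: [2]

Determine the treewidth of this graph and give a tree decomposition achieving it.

Every bag has size at most 2, so the width is 2 − 1 = 1 and tw(G) ≤ 1. Any graph with an edge has treewidth ≥ 1, and G has the edge 3–4. The upper and lower bounds meet at 1, so that is the treewidth.

Treewidth 1.
One such decomposition:
Bags: B1 = {3, 4}  B2 = {3, 5}  B3 = {2, 3}  B4 = {2, 7}  B5 = {2, 8}  B6 = {2, 6}  B7 = {1, 6}
Tree: B1–B2, B2–B3, B3–B4, B4–B5, B3–B6, B6–B7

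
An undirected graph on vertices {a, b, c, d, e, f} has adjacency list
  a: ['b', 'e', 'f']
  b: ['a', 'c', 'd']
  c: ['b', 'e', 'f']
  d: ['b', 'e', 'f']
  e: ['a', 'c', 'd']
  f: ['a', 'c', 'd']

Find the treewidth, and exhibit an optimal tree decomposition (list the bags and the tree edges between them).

Every bag has size at most 4, so the width is 4 − 1 = 3 and tw(G) ≤ 3. For the lower bound: the 4 vertex sets {a,b}, {c,f}, {e}, {d} are disjoint, each induces a connected subgraph, and every pair is joined by at least one edge of G. Contracting each set to a single vertex therefore yields K_{4} as a minor, and since treewidth is minor-monotone, tw(G) ≥ tw(K_{4}) = 3. Hence tw(G) = 3 exactly.

Treewidth 3.
Bags: B1 = {a, b, e, f}  B2 = {b, c, e, f}  B3 = {b, d, e, f}
Tree: B1–B2, B2–B3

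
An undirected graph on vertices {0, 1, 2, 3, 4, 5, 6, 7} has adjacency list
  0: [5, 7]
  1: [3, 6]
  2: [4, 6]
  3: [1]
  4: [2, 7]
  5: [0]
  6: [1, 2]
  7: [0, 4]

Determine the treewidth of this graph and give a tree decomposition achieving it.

Treewidth 1.
One such decomposition:
Bags: B1 = {0, 5}  B2 = {0, 7}  B3 = {4, 7}  B4 = {2, 4}  B5 = {2, 6}  B6 = {1, 6}  B7 = {1, 3}
Tree: B1–B2, B2–B3, B3–B4, B4–B5, B5–B6, B6–B7

Every bag has size at most 2, so the width is 2 − 1 = 1 and tw(G) ≤ 1. G has an edge, so its treewidth is at least 1. The upper and lower bounds meet at 1, so that is the treewidth.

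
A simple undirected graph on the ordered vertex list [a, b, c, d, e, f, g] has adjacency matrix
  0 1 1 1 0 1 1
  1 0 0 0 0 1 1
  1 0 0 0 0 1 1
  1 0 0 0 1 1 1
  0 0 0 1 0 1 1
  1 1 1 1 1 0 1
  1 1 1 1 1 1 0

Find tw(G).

A width-3 tree decomposition is:
Bags: B1 = {d, e, f, g}  B2 = {a, d, f, g}  B3 = {a, c, f, g}  B4 = {a, b, f, g}
Tree: B1–B2, B2–B3, B3–B4
Every bag has size at most 4, so the width is 4 − 1 = 3 and tw(G) ≤ 3. On the other hand G contains the 4-clique {d, e, f, g}. A clique must lie in a single bag of any decomposition, so no decomposition can have width below 3. Therefore the treewidth is 3.

3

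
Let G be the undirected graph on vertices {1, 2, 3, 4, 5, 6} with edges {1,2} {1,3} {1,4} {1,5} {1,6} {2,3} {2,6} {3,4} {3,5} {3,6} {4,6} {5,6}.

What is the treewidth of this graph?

3

A width-3 tree decomposition is:
Bags: B1 = {1, 2, 3, 6}  B2 = {1, 3, 5, 6}  B3 = {1, 3, 4, 6}
Tree: B1–B2, B2–B3
The largest bag has 4 vertices, giving width 3; this decomposition certifies tw(G) ≤ 3. Conversely, {1, 2, 3, 6} is a clique of size 4, and the vertices of any clique must share a bag in every tree decomposition; so some bag has ≥ 4 vertices and tw(G) ≥ 3. Combining the bounds, tw(G) = 3.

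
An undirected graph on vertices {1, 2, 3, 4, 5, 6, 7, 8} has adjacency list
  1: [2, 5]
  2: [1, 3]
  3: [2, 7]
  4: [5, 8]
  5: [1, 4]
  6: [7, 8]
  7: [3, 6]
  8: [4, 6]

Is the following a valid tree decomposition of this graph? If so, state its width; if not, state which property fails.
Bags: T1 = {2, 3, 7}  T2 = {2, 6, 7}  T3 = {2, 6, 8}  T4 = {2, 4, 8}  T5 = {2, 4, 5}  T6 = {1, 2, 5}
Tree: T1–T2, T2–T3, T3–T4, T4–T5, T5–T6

Every vertex of G appears in some bag (union = {1, 2, 3, 4, 5, 6, 7, 8}); every edge is covered by a bag; and for each vertex v the set of bags containing v is connected in the bag tree. The decomposition is therefore valid. The largest bag has 3 vertices, so the width is 2.

Yes; width 2.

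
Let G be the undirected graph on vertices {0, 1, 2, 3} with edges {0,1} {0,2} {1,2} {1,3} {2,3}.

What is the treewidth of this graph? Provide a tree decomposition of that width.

Treewidth 2.
Bags: B1 = {1, 2, 3}  B2 = {0, 1, 2}
Tree: B1–B2

Each bag holds 3 vertices, so the decomposition has width 2, which upper-bounds the treewidth. Conversely, {0, 1, 2} is a clique of size 3, and the vertices of any clique must share a bag in every tree decomposition; so some bag has ≥ 3 vertices and tw(G) ≥ 2. Combining the bounds, tw(G) = 2.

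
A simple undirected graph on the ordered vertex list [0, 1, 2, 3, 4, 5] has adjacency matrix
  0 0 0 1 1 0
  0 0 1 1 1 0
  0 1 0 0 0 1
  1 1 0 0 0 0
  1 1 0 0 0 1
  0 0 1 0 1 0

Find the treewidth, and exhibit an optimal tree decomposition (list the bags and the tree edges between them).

Every bag has size at most 3, so the width is 3 − 1 = 2 and tw(G) ≤ 2. The edges 2–5–4–1–2 form a cycle, so G is not a tree and its treewidth is at least 2. The upper and lower bounds meet at 2, so that is the treewidth.

Treewidth 2.
One such decomposition:
Bags: B1 = {1, 2, 5}  B2 = {1, 4, 5}  B3 = {1, 3, 4}  B4 = {0, 3, 4}
Tree: B1–B2, B2–B3, B3–B4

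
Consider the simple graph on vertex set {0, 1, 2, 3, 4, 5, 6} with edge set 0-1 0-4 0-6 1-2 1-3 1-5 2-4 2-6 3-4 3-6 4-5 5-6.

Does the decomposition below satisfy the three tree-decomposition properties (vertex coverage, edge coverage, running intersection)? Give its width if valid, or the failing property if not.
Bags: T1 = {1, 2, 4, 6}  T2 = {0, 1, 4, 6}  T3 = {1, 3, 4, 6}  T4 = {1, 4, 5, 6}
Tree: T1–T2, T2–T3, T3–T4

Yes; width 3.

Checking the three conditions: (i) the bags cover all of {0, 1, 2, 3, 4, 5, 6}; (ii) for each edge, some bag contains both endpoints; (iii) the bags containing any fixed vertex form a subtree. All hold, so the decomposition is valid with width 4 − 1 = 3.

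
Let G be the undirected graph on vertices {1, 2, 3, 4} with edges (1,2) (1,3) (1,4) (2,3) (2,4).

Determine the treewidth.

A width-2 tree decomposition is:
Bags: B1 = {1, 2, 3}  B2 = {1, 2, 4}
Tree: B1–B2
The largest bag has 3 vertices, giving width 2; this decomposition certifies tw(G) ≤ 2. For the lower bound, the 3 vertices {1, 2, 3} are pairwise adjacent, and any tree decomposition puts a clique entirely inside one bag — forcing width ≥ 2. The upper and lower bounds meet at 2, so that is the treewidth.

2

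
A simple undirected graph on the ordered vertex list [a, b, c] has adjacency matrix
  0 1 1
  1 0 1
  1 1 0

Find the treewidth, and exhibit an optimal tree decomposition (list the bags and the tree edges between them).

Treewidth 2.
One optimal decomposition is:
Bags: B1 = {a, b, c}
Tree: (single bag)

A single bag containing all 3 vertices is trivially a valid decomposition of width 2. On the other hand G contains the 3-clique {a, b, c}. A clique must lie in a single bag of any decomposition, so no decomposition can have width below 2. The upper and lower bounds meet at 2, so that is the treewidth.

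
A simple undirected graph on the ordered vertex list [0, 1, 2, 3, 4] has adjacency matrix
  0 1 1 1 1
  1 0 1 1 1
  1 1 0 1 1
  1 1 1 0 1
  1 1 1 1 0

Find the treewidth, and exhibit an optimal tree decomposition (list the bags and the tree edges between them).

Treewidth 4.
One such decomposition:
Bags: B1 = {0, 1, 2, 3, 4}
Tree: (single bag)

With just one bag of size 5, the width is 5 − 1 = 4, so tw(G) ≤ 4. On the other hand G contains the 5-clique {0, 1, 2, 3, 4}. A clique must lie in a single bag of any decomposition, so no decomposition can have width below 4. Hence tw(G) = 4 exactly.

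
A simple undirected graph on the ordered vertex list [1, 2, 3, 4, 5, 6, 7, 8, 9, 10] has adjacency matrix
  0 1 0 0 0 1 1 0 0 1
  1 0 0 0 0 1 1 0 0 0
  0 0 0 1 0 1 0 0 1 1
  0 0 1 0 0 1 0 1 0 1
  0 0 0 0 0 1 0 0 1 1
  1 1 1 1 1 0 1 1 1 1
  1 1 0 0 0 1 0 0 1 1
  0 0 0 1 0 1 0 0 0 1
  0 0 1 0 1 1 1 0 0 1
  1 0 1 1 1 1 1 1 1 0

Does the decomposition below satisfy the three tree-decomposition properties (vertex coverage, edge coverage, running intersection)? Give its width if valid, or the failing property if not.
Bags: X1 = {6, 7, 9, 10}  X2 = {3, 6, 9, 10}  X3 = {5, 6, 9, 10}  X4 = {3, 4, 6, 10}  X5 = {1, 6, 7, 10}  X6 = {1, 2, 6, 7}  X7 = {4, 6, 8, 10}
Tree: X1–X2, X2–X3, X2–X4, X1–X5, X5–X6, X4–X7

Vertex coverage: the bags together contain {1, 2, 3, 4, 5, 6, 7, 8, 9, 10}, the full vertex set. Edge coverage: each edge of G has both endpoints in at least one bag. Running intersection: for every vertex, the bags containing it form a connected subtree. All three properties hold, so this is a valid tree decomposition of width max|bag| − 1 = 3, and hence tw(G) ≤ 3.

Yes; width 3.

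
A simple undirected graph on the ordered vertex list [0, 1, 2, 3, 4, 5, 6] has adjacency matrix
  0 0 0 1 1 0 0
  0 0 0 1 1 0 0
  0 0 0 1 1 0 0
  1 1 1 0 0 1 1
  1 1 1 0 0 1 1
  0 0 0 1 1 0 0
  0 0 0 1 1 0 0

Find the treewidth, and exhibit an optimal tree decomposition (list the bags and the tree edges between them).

Treewidth 2.
One such decomposition:
Bags: B1 = {1, 3, 4}  B2 = {3, 4, 5}  B3 = {2, 3, 4}  B4 = {3, 4, 6}  B5 = {0, 3, 4}
Tree: B1–B2, B2–B3, B3–B4, B4–B5

Each bag holds 3 vertices, so the decomposition has width 2, which upper-bounds the treewidth. For the lower bound, G contains the cycle 4–1–3–5–4, so G is not a forest; only forests have treewidth ≤ 1, hence tw(G) ≥ 2. Hence tw(G) = 2 exactly.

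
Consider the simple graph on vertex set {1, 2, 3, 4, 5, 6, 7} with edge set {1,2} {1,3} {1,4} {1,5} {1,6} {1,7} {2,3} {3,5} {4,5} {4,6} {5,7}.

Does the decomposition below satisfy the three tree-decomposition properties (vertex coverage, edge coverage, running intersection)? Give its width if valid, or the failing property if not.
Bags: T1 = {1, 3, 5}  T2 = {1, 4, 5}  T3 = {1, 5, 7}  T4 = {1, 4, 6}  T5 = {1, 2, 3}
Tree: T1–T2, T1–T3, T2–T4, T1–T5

Yes; width 2.

Checking the three conditions: (i) the bags cover all of {1, 2, 3, 4, 5, 6, 7}; (ii) for each edge, some bag contains both endpoints; (iii) the bags containing any fixed vertex form a subtree. All hold, so the decomposition is valid with width 3 − 1 = 2.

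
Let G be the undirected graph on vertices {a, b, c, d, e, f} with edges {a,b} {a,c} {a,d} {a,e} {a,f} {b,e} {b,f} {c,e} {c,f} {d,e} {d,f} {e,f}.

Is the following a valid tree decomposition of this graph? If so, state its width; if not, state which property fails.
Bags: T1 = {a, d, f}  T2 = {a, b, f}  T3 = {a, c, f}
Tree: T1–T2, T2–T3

No — vertex e appears in no bag.

A tree decomposition must satisfy three properties: every vertex lies in some bag; for every edge, both endpoints lie together in some bag; and for every vertex, the bags containing it form a connected subtree. Here vertex e appears in no bag, so the decomposition is invalid.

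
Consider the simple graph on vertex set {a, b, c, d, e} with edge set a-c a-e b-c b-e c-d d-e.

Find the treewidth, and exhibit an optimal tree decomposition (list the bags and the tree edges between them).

Treewidth 2.
One optimal decomposition is:
Bags: B1 = {b, c, e}  B2 = {a, c, e}  B3 = {c, d, e}
Tree: B1–B2, B2–B3

Each bag holds 3 vertices, so the decomposition has width 2, which upper-bounds the treewidth. For the lower bound, G contains the cycle c–b–e–a–c, so G is not a forest; only forests have treewidth ≤ 1, hence tw(G) ≥ 2. Therefore the treewidth is 2.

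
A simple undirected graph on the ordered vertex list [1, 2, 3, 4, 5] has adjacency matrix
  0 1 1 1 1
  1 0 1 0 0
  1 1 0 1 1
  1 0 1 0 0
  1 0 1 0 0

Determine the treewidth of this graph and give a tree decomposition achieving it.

The largest bag has 3 vertices, giving width 2; this decomposition certifies tw(G) ≤ 2. For the lower bound, the 3 vertices {1, 2, 3} are pairwise adjacent, and any tree decomposition puts a clique entirely inside one bag — forcing width ≥ 2. Hence tw(G) = 2 exactly.

Treewidth 2.
One optimal decomposition is:
Bags: B1 = {1, 3, 4}  B2 = {1, 2, 3}  B3 = {1, 3, 5}
Tree: B1–B2, B2–B3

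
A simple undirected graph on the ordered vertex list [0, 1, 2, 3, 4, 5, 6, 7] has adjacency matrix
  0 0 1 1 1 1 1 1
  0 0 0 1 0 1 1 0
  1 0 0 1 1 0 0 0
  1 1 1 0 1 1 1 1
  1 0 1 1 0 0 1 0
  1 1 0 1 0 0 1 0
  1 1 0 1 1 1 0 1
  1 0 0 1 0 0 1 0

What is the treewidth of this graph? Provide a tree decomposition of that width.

Treewidth 3.
Bags: B1 = {0, 3, 5, 6}  B2 = {0, 3, 4, 6}  B3 = {1, 3, 5, 6}  B4 = {0, 2, 3, 4}  B5 = {0, 3, 6, 7}
Tree: B1–B2, B1–B3, B2–B4, B1–B5

Each bag holds 4 vertices, so the decomposition has width 3, which upper-bounds the treewidth. On the other hand G contains the 4-clique {0, 2, 3, 4}. A clique must lie in a single bag of any decomposition, so no decomposition can have width below 3. Hence tw(G) = 3 exactly.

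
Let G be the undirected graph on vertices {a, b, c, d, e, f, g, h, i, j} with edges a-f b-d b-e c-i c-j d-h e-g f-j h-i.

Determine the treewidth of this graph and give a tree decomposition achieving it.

Each bag holds 2 vertices, so the decomposition has width 1, which upper-bounds the treewidth. Since G has at least one edge (e.g. a–f), it is not an edgeless graph, so tw(G) ≥ 1. Combining the bounds, tw(G) = 1.

Treewidth 1.
One optimal decomposition is:
Bags: B1 = {a, f}  B2 = {f, j}  B3 = {c, j}  B4 = {c, i}  B5 = {h, i}  B6 = {d, h}  B7 = {b, d}  B8 = {b, e}  B9 = {e, g}
Tree: B1–B2, B2–B3, B3–B4, B4–B5, B5–B6, B6–B7, B7–B8, B8–B9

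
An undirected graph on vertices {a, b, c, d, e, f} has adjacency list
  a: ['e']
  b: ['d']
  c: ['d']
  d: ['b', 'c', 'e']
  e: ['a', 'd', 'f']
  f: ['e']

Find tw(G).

A width-1 tree decomposition is:
Bags: B1 = {c, d}  B2 = {d, e}  B3 = {e, f}  B4 = {b, d}  B5 = {a, e}
Tree: B1–B2, B2–B3, B2–B4, B3–B5
Every bag has size at most 2, so the width is 2 − 1 = 1 and tw(G) ≤ 1. G has an edge, so its treewidth is at least 1. Therefore the treewidth is 1.

1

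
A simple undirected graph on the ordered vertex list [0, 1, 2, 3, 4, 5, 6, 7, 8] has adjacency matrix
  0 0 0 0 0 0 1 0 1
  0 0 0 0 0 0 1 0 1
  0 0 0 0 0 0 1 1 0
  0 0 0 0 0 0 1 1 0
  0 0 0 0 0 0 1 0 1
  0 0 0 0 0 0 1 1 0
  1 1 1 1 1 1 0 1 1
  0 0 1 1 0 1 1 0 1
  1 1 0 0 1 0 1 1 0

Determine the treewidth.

A width-2 tree decomposition is:
Bags: B1 = {1, 6, 8}  B2 = {6, 7, 8}  B3 = {2, 6, 7}  B4 = {3, 6, 7}  B5 = {4, 6, 8}  B6 = {0, 6, 8}  B7 = {5, 6, 7}
Tree: B1–B2, B2–B3, B2–B4, B2–B5, B1–B6, B4–B7
Each bag holds 3 vertices, so the decomposition has width 2, which upper-bounds the treewidth. On the other hand G contains the 3-clique {0, 6, 8}. A clique must lie in a single bag of any decomposition, so no decomposition can have width below 2. The upper and lower bounds meet at 2, so that is the treewidth.

2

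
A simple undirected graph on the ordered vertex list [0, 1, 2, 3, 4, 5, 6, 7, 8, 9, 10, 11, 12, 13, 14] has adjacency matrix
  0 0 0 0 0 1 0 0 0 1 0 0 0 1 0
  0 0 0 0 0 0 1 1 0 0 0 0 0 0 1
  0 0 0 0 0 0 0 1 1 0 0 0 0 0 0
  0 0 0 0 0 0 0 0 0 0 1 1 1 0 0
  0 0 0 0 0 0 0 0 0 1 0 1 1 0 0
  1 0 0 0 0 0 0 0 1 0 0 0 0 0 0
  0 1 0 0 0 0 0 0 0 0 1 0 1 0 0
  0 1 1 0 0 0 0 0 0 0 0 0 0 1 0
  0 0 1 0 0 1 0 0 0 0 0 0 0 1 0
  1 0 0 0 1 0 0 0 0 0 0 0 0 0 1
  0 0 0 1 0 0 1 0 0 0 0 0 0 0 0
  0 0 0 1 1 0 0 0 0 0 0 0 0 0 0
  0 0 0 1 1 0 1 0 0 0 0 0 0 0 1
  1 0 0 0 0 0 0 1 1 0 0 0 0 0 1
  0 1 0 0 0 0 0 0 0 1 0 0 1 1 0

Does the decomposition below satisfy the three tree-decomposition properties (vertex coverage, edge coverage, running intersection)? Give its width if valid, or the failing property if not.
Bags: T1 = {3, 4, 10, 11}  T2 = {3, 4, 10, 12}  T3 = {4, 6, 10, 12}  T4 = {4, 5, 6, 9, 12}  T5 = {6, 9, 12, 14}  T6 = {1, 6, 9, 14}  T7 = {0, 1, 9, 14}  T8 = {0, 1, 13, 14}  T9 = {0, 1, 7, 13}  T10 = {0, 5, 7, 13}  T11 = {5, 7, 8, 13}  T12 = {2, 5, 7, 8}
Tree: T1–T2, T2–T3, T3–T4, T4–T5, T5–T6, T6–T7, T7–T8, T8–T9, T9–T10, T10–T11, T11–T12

No — bags containing vertex 5 are not connected in the tree.

A tree decomposition must satisfy three properties: every vertex lies in some bag; for every edge, both endpoints lie together in some bag; and for every vertex, the bags containing it form a connected subtree. Here bags containing vertex 5 are not connected in the tree, so the decomposition is invalid.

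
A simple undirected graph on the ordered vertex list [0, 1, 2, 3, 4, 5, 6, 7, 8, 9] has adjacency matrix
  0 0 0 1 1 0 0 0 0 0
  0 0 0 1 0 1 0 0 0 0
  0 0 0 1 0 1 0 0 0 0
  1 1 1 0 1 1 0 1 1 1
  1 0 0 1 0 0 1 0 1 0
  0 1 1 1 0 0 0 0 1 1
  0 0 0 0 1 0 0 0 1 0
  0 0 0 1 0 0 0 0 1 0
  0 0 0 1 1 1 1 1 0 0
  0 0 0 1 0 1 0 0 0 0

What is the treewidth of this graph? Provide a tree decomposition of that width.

Treewidth 2.
One optimal decomposition is:
Bags: B1 = {3, 4, 8}  B2 = {3, 5, 8}  B3 = {2, 3, 5}  B4 = {1, 3, 5}  B5 = {0, 3, 4}  B6 = {3, 5, 9}  B7 = {4, 6, 8}  B8 = {3, 7, 8}
Tree: B1–B2, B2–B3, B2–B4, B1–B5, B4–B6, B1–B7, B1–B8

Every bag has size at most 3, so the width is 3 − 1 = 2 and tw(G) ≤ 2. For the lower bound, the 3 vertices {0, 3, 4} are pairwise adjacent, and any tree decomposition puts a clique entirely inside one bag — forcing width ≥ 2. Therefore the treewidth is 2.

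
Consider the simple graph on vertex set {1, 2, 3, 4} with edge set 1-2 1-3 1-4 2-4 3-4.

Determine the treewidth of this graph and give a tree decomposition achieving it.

Every bag has size at most 3, so the width is 3 − 1 = 2 and tw(G) ≤ 2. On the other hand G contains the 3-clique {1, 2, 4}. A clique must lie in a single bag of any decomposition, so no decomposition can have width below 2. Therefore the treewidth is 2.

Treewidth 2.
One such decomposition:
Bags: B1 = {1, 3, 4}  B2 = {1, 2, 4}
Tree: B1–B2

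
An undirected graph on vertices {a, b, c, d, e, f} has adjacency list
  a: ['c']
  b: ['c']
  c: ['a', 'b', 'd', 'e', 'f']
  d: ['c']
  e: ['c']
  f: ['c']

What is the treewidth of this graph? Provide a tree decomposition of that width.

Treewidth 1.
One optimal decomposition is:
Bags: B1 = {a, c}  B2 = {b, c}  B3 = {c, e}  B4 = {c, f}  B5 = {c, d}
Tree: B1–B2, B2–B3, B1–B4, B4–B5

The largest bag has 2 vertices, giving width 1; this decomposition certifies tw(G) ≤ 1. G has an edge, so its treewidth is at least 1. Therefore the treewidth is 1.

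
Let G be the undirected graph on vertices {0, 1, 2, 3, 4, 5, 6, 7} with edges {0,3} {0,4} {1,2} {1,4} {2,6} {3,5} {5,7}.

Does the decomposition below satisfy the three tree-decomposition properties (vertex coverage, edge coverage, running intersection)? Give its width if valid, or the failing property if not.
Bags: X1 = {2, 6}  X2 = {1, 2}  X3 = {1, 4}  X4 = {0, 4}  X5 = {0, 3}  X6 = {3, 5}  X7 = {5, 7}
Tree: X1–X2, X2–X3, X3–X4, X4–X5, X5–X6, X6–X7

Checking the three conditions: (i) the bags cover all of {0, 1, 2, 3, 4, 5, 6, 7}; (ii) for each edge, some bag contains both endpoints; (iii) the bags containing any fixed vertex form a subtree. All hold, so the decomposition is valid with width 2 − 1 = 1.

Yes; width 1.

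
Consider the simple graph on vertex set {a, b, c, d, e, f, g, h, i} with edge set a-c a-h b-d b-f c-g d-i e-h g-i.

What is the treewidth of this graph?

A width-1 tree decomposition is:
Bags: B1 = {e, h}  B2 = {a, h}  B3 = {a, c}  B4 = {c, g}  B5 = {g, i}  B6 = {d, i}  B7 = {b, d}  B8 = {b, f}
Tree: B1–B2, B2–B3, B3–B4, B4–B5, B5–B6, B6–B7, B7–B8
Every bag has size at most 2, so the width is 2 − 1 = 1 and tw(G) ≤ 1. G has an edge, so its treewidth is at least 1. The upper and lower bounds meet at 1, so that is the treewidth.

1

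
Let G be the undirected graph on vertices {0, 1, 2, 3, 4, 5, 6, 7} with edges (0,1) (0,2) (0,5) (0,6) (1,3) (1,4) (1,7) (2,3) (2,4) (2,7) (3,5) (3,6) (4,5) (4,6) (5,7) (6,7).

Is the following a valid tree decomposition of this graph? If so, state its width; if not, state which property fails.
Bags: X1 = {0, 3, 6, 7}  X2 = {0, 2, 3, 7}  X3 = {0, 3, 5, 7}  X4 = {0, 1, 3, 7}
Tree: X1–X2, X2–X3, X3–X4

No — vertex 4 appears in no bag.

A tree decomposition must satisfy three properties: every vertex lies in some bag; for every edge, both endpoints lie together in some bag; and for every vertex, the bags containing it form a connected subtree. Here vertex 4 appears in no bag, so the decomposition is invalid.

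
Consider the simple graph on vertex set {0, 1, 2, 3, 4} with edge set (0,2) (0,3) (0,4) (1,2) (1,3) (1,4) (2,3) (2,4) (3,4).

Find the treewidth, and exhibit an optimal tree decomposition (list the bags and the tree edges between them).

Treewidth 3.
One optimal decomposition is:
Bags: B1 = {0, 2, 3, 4}  B2 = {1, 2, 3, 4}
Tree: B1–B2

Every bag has size at most 4, so the width is 4 − 1 = 3 and tw(G) ≤ 3. Conversely, {0, 2, 3, 4} is a clique of size 4, and the vertices of any clique must share a bag in every tree decomposition; so some bag has ≥ 4 vertices and tw(G) ≥ 3. Combining the bounds, tw(G) = 3.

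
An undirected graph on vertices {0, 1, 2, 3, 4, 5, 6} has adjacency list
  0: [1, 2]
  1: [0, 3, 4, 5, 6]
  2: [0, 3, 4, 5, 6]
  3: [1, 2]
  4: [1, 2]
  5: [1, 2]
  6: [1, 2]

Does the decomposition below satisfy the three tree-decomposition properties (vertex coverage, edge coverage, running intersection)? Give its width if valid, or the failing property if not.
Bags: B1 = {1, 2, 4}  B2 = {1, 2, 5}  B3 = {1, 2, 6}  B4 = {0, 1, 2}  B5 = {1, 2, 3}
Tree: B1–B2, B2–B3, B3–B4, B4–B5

Every vertex of G appears in some bag (union = {0, 1, 2, 3, 4, 5, 6}); every edge is covered by a bag; and for each vertex v the set of bags containing v is connected in the bag tree. The decomposition is therefore valid. The largest bag has 3 vertices, so the width is 2.

Yes; width 2.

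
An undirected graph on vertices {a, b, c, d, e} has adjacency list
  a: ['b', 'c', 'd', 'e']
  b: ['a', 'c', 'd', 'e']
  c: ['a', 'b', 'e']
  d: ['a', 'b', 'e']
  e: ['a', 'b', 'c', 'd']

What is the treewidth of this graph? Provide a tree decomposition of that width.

Treewidth 3.
Bags: B1 = {a, b, c, e}  B2 = {a, b, d, e}
Tree: B1–B2

Each bag holds 4 vertices, so the decomposition has width 3, which upper-bounds the treewidth. Conversely, {a, b, d, e} is a clique of size 4, and the vertices of any clique must share a bag in every tree decomposition; so some bag has ≥ 4 vertices and tw(G) ≥ 3. Combining the bounds, tw(G) = 3.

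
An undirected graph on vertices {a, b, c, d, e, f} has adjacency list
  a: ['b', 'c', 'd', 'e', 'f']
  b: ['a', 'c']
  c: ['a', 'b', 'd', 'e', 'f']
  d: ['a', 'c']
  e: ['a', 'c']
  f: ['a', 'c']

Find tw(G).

2

A width-2 tree decomposition is:
Bags: B1 = {a, c, d}  B2 = {a, c, e}  B3 = {a, b, c}  B4 = {a, c, f}
Tree: B1–B2, B1–B3, B2–B4
Every bag has size at most 3, so the width is 3 − 1 = 2 and tw(G) ≤ 2. For the lower bound, the 3 vertices {a, c, d} are pairwise adjacent, and any tree decomposition puts a clique entirely inside one bag — forcing width ≥ 2. Combining the bounds, tw(G) = 2.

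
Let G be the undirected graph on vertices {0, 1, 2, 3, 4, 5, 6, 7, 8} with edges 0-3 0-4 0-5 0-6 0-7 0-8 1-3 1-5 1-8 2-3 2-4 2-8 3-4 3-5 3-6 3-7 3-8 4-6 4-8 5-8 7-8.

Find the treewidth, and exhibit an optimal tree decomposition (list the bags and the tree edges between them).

Treewidth 3.
One such decomposition:
Bags: B1 = {0, 3, 4, 8}  B2 = {2, 3, 4, 8}  B3 = {0, 3, 7, 8}  B4 = {0, 3, 5, 8}  B5 = {1, 3, 5, 8}  B6 = {0, 3, 4, 6}
Tree: B1–B2, B1–B3, B3–B4, B4–B5, B1–B6

The largest bag has 4 vertices, giving width 3; this decomposition certifies tw(G) ≤ 3. Conversely, {0, 3, 4, 8} is a clique of size 4, and the vertices of any clique must share a bag in every tree decomposition; so some bag has ≥ 4 vertices and tw(G) ≥ 3. Hence tw(G) = 3 exactly.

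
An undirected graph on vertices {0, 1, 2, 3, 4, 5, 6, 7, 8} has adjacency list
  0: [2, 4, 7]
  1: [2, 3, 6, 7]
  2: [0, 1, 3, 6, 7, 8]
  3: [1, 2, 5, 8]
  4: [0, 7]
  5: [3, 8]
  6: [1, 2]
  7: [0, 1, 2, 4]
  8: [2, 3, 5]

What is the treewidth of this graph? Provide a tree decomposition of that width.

Treewidth 2.
One optimal decomposition is:
Bags: B1 = {3, 5, 8}  B2 = {2, 3, 8}  B3 = {1, 2, 3}  B4 = {1, 2, 7}  B5 = {0, 2, 7}  B6 = {1, 2, 6}  B7 = {0, 4, 7}
Tree: B1–B2, B2–B3, B3–B4, B4–B5, B4–B6, B5–B7

The largest bag has 3 vertices, giving width 2; this decomposition certifies tw(G) ≤ 2. Conversely, {0, 2, 7} is a clique of size 3, and the vertices of any clique must share a bag in every tree decomposition; so some bag has ≥ 3 vertices and tw(G) ≥ 2. The upper and lower bounds meet at 2, so that is the treewidth.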